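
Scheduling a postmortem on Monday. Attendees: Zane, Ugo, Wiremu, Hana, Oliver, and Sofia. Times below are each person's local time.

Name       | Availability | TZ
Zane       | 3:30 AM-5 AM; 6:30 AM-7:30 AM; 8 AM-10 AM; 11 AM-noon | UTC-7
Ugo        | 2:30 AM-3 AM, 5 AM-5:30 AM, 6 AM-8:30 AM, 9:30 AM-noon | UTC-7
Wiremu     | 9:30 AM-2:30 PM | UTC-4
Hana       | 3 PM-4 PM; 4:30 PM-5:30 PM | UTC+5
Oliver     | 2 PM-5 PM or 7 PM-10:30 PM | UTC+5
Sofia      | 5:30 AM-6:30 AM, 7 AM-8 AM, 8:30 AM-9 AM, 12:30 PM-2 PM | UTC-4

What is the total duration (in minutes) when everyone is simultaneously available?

Zane in UTC: 10:30-12:00, 13:30-14:30, 15:00-17:00, 18:00-19:00 (add 7h to convert from UTC-7).
Ugo in UTC: 09:30-10:00, 12:00-12:30, 13:00-15:30, 16:30-19:00 (add 7h to convert from UTC-7).
Wiremu in UTC: 13:30-18:30 (add 4h to convert from UTC-4).
Hana in UTC: 10:00-11:00, 11:30-12:30 (subtract 5h to convert from UTC+5).
Oliver in UTC: 09:00-12:00, 14:00-17:30 (subtract 5h to convert from UTC+5).
Sofia in UTC: 09:30-10:30, 11:00-12:00, 12:30-13:00, 16:30-18:00 (add 4h to convert from UTC-4).
Zane ∩ Ugo: 13:30-14:30, 15:00-15:30, 16:30-17:00, 18:00-19:00.
Zane ∩ Ugo ∩ Wiremu: 13:30-14:30, 15:00-15:30, 16:30-17:00, 18:00-18:30.
Zane ∩ Ugo ∩ Wiremu ∩ Hana: ∅.
Zane ∩ Ugo ∩ Wiremu ∩ Hana ∩ Oliver: ∅.
Zane ∩ Ugo ∩ Wiremu ∩ Hana ∩ Oliver ∩ Sofia: ∅.
There is no time when everyone is free.
There is no common window, so the total is 0 minutes.

0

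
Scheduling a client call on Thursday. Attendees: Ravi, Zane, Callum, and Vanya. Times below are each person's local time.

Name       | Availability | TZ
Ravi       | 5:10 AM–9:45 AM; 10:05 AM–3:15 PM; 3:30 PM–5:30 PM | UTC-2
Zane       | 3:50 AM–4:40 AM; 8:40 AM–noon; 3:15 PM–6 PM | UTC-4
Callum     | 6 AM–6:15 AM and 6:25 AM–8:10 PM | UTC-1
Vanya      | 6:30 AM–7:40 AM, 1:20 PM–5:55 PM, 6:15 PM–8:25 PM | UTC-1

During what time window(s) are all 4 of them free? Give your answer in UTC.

07:50-08:40, 14:20-16:00, 19:15-19:30

Ravi in UTC: 07:10-11:45, 12:05-17:15, 17:30-19:30 (add 2h to convert from UTC-2).
Zane in UTC: 07:50-08:40, 12:40-16:00, 19:15-22:00 (add 4h to convert from UTC-4).
Callum in UTC: 07:00-07:15, 07:25-21:10 (add 1h to convert from UTC-1).
Vanya in UTC: 07:30-08:40, 14:20-18:55, 19:15-21:25 (add 1h to convert from UTC-1).
Ravi ∩ Zane: 07:50-08:40, 12:40-16:00, 19:15-19:30.
Ravi ∩ Zane ∩ Callum: 07:50-08:40, 12:40-16:00, 19:15-19:30.
Ravi ∩ Zane ∩ Callum ∩ Vanya: 07:50-08:40, 14:20-16:00, 19:15-19:30.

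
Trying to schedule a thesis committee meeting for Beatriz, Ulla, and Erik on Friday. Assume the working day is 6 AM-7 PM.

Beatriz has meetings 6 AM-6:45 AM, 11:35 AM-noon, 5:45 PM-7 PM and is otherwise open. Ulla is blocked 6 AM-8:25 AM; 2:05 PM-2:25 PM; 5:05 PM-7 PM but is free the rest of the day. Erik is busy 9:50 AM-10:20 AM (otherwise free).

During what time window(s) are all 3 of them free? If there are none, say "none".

Beatriz free: 06:45-11:35, 12:00-17:45 (invert busy blocks within the working day).
Ulla free: 08:25-14:05, 14:25-17:05 (invert busy blocks within the working day).
Erik free: 06:00-09:50, 10:20-19:00 (invert busy blocks within the working day).
Beatriz ∩ Ulla: 08:25-11:35, 12:00-14:05, 14:25-17:05.
Beatriz ∩ Ulla ∩ Erik: 08:25-09:50, 10:20-11:35, 12:00-14:05, 14:25-17:05.
Those are the intersection windows.

08:25-09:50, 10:20-11:35, 12:00-14:05, 14:25-17:05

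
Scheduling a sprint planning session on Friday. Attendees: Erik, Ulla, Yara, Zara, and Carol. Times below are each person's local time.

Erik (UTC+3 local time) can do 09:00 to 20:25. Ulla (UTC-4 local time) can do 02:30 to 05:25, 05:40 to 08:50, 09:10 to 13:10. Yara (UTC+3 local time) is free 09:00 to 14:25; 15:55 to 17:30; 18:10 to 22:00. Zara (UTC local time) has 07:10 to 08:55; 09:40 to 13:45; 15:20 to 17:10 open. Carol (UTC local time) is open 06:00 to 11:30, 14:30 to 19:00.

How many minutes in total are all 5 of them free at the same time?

Erik in UTC: 06:00-17:25 (subtract 3h to convert from UTC+3).
Ulla in UTC: 06:30-09:25, 09:40-12:50, 13:10-17:10 (add 4h to convert from UTC-4).
Yara in UTC: 06:00-11:25, 12:55-14:30, 15:10-19:00 (subtract 3h to convert from UTC+3).
Zara in UTC: 07:10-08:55, 09:40-13:45, 15:20-17:10.
Carol in UTC: 06:00-11:30, 14:30-19:00.
Erik ∩ Ulla: 06:30-09:25, 09:40-12:50, 13:10-17:10.
Erik ∩ Ulla ∩ Yara: 06:30-09:25, 09:40-11:25, 13:10-14:30, 15:10-17:10.
Erik ∩ Ulla ∩ Yara ∩ Zara: 07:10-08:55, 09:40-11:25, 13:10-13:45, 15:20-17:10.
Erik ∩ Ulla ∩ Yara ∩ Zara ∩ Carol: 07:10-08:55, 09:40-11:25, 15:20-17:10.
Those are the intersection windows.
Summing the common windows: 105 + 105 + 110 = 320 minutes.

320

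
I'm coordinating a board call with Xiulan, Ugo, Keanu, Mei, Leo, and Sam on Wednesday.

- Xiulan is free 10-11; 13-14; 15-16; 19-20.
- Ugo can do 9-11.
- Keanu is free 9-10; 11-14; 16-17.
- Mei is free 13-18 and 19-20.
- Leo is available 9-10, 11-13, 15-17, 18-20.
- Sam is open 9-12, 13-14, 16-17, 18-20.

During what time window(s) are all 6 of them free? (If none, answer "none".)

Xiulan ∩ Ugo: 10:00-11:00.
Xiulan ∩ Ugo ∩ Keanu: ∅.
Xiulan ∩ Ugo ∩ Keanu ∩ Mei: ∅.
Xiulan ∩ Ugo ∩ Keanu ∩ Mei ∩ Leo: ∅.
Xiulan ∩ Ugo ∩ Keanu ∩ Mei ∩ Leo ∩ Sam: ∅.
There is no time when everyone is free.

none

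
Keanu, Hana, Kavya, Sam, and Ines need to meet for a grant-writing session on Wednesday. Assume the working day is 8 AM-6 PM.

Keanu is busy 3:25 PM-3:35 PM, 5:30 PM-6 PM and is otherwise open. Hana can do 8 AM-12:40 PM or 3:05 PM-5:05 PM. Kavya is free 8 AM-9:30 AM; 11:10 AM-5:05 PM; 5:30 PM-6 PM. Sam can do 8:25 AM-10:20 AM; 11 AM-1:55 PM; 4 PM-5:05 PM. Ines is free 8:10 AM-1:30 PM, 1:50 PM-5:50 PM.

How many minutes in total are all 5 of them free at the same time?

220

Keanu free: 08:00-15:25, 15:35-17:30 (invert busy blocks within the working day).
Hana free: 08:00-12:40, 15:05-17:05.
Kavya free: 08:00-09:30, 11:10-17:05, 17:30-18:00.
Sam free: 08:25-10:20, 11:00-13:55, 16:00-17:05.
Ines free: 08:10-13:30, 13:50-17:50.
Keanu ∩ Hana: 08:00-12:40, 15:05-15:25, 15:35-17:05.
Keanu ∩ Hana ∩ Kavya: 08:00-09:30, 11:10-12:40, 15:05-15:25, 15:35-17:05.
Keanu ∩ Hana ∩ Kavya ∩ Sam: 08:25-09:30, 11:10-12:40, 16:00-17:05.
Keanu ∩ Hana ∩ Kavya ∩ Sam ∩ Ines: 08:25-09:30, 11:10-12:40, 16:00-17:05.
Summing the common windows: 65 + 90 + 65 = 220 minutes.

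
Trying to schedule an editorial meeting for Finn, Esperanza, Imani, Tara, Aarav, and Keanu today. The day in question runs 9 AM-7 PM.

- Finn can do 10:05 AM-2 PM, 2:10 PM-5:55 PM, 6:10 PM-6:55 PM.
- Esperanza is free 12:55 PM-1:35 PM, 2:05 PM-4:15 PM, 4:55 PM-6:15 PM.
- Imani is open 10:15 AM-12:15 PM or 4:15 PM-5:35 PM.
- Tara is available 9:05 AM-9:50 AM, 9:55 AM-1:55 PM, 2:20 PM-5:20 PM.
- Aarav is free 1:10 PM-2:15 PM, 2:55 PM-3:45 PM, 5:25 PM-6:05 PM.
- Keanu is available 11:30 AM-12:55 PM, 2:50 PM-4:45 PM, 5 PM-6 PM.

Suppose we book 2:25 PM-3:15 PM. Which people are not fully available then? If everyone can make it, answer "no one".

Aarav, Imani, Keanu

Finn: free for 14:25-15:15. Esperanza: free for 14:25-15:15. Imani: not fully free for 14:25-15:15. Tara: free for 14:25-15:15. Aarav: not fully free for 14:25-15:15. Keanu: not fully free for 14:25-15:15.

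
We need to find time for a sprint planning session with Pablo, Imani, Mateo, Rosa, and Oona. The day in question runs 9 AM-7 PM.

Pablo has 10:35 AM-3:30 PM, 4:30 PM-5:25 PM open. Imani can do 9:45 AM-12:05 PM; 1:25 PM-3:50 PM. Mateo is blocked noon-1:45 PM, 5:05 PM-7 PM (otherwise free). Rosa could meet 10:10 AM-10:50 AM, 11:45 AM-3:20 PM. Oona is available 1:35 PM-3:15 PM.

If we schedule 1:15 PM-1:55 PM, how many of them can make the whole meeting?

Pablo free: 10:35-15:30, 16:30-17:25.
Imani free: 09:45-12:05, 13:25-15:50.
Mateo free: 09:00-12:00, 13:45-17:05 (invert busy blocks within the working day).
Rosa free: 10:10-10:50, 11:45-15:20.
Oona free: 13:35-15:15.
Pablo and Rosa can make the full 13:15-13:55 slot — that's 2.

2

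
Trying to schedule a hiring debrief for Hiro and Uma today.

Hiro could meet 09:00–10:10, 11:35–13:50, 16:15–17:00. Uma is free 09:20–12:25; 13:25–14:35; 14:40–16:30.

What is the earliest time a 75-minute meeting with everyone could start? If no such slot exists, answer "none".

Hiro ∩ Uma: 09:20-10:10, 11:35-12:25, 13:25-13:50, 16:15-16:30.
No common window is at least 75 minutes long.

none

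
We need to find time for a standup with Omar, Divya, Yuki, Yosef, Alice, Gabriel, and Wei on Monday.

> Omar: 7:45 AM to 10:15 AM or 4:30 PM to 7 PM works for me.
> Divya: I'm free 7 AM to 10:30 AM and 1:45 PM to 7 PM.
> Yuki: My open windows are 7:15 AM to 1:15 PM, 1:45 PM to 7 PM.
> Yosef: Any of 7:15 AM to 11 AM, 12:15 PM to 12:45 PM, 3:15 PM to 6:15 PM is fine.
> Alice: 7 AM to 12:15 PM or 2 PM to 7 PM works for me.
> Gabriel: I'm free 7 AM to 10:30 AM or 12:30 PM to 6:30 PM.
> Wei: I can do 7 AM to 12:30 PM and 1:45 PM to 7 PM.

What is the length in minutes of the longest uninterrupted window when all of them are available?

150

Omar ∩ Divya: 07:45-10:15, 16:30-19:00.
Omar ∩ Divya ∩ Yuki: 07:45-10:15, 16:30-19:00.
Omar ∩ Divya ∩ Yuki ∩ Yosef: 07:45-10:15, 16:30-18:15.
Omar ∩ Divya ∩ Yuki ∩ Yosef ∩ Alice: 07:45-10:15, 16:30-18:15.
Omar ∩ Divya ∩ Yuki ∩ Yosef ∩ Alice ∩ Gabriel: 07:45-10:15, 16:30-18:15.
Omar ∩ Divya ∩ Yuki ∩ Yosef ∩ Alice ∩ Gabriel ∩ Wei: 07:45-10:15, 16:30-18:15.
Those are the intersection windows.
The longest is 07:45-10:15 at 150 minutes.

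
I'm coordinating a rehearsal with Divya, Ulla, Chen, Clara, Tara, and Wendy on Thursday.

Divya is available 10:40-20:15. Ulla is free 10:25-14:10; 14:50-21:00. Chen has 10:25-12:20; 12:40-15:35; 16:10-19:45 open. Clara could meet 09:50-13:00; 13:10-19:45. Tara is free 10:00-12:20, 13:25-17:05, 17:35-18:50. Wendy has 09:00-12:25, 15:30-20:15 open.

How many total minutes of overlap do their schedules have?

Divya ∩ Ulla: 10:40-14:10, 14:50-20:15.
Divya ∩ Ulla ∩ Chen: 10:40-12:20, 12:40-14:10, 14:50-15:35, 16:10-19:45.
Divya ∩ Ulla ∩ Chen ∩ Clara: 10:40-12:20, 12:40-13:00, 13:10-14:10, 14:50-15:35, 16:10-19:45.
Divya ∩ Ulla ∩ Chen ∩ Clara ∩ Tara: 10:40-12:20, 13:25-14:10, 14:50-15:35, 16:10-17:05, 17:35-18:50.
Divya ∩ Ulla ∩ Chen ∩ Clara ∩ Tara ∩ Wendy: 10:40-12:20, 15:30-15:35, 16:10-17:05, 17:35-18:50.
Summing the common windows: 100 + 5 + 55 + 75 = 235 minutes.

235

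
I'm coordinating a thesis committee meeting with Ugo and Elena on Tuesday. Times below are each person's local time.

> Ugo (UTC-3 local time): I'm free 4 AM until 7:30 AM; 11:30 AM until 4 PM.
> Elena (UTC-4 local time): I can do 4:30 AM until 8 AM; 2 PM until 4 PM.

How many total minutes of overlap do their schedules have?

180

Ugo in UTC: 07:00-10:30, 14:30-19:00 (add 3h to convert from UTC-3).
Elena in UTC: 08:30-12:00, 18:00-20:00 (add 4h to convert from UTC-4).
Ugo ∩ Elena: 08:30-10:30, 18:00-19:00.
So the common availability across everyone is 08:30-10:30, 18:00-19:00.
Summing the common windows: 120 + 60 = 180 minutes.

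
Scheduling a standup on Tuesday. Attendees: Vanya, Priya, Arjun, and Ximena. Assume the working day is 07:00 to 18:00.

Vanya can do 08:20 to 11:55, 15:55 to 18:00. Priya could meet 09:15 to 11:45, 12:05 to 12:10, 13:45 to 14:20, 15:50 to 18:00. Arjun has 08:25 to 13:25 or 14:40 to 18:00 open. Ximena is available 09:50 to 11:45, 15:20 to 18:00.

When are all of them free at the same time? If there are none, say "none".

09:50-11:45, 15:55-18:00

Vanya ∩ Priya: 09:15-11:45, 15:55-18:00.
Vanya ∩ Priya ∩ Arjun: 09:15-11:45, 15:55-18:00.
Vanya ∩ Priya ∩ Arjun ∩ Ximena: 09:50-11:45, 15:55-18:00.
Those are the intersection windows.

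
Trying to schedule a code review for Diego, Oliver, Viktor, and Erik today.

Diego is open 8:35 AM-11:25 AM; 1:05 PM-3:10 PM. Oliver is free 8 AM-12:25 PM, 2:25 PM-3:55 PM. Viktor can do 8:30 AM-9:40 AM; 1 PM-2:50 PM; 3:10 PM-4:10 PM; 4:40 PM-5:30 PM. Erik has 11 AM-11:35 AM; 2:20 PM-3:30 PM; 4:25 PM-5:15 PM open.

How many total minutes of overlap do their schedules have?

Diego ∩ Oliver: 08:35-11:25, 14:25-15:10.
Diego ∩ Oliver ∩ Viktor: 08:35-09:40, 14:25-14:50.
Diego ∩ Oliver ∩ Viktor ∩ Erik: 14:25-14:50.
That's a single block of 25 minutes.

25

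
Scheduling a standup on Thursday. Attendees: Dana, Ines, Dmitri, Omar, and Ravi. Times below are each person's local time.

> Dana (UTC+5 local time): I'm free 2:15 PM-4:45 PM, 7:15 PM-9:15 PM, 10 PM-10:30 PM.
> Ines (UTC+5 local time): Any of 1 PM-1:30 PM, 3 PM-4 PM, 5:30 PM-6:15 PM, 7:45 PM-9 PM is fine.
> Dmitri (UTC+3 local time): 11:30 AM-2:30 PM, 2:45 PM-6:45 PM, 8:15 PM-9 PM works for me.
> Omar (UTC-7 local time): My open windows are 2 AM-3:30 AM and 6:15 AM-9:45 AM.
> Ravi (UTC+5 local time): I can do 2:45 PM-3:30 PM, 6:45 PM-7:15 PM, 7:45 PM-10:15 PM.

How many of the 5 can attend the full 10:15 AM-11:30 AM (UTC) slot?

2

Dana in UTC: 09:15-11:45, 14:15-16:15, 17:00-17:30 (subtract 5h to convert from UTC+5).
Ines in UTC: 08:00-08:30, 10:00-11:00, 12:30-13:15, 14:45-16:00 (subtract 5h to convert from UTC+5).
Dmitri in UTC: 08:30-11:30, 11:45-15:45, 17:15-18:00 (subtract 3h to convert from UTC+3).
Omar in UTC: 09:00-10:30, 13:15-16:45 (add 7h to convert from UTC-7).
Ravi in UTC: 09:45-10:30, 13:45-14:15, 14:45-17:15 (subtract 5h to convert from UTC+5).
Dana and Dmitri can make the full 10:15-11:30 slot — that's 2.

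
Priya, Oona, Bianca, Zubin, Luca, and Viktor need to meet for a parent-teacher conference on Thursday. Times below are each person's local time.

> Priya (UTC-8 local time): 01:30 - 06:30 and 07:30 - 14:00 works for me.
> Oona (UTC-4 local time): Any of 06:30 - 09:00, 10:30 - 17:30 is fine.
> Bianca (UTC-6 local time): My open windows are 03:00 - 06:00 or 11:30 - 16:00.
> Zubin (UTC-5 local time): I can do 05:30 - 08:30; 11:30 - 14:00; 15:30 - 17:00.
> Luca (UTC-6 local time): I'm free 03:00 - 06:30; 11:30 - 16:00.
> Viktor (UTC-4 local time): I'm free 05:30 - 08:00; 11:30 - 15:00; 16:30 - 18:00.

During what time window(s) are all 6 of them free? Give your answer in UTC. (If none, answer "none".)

Priya in UTC: 09:30-14:30, 15:30-22:00 (add 8h to convert from UTC-8).
Oona in UTC: 10:30-13:00, 14:30-21:30 (add 4h to convert from UTC-4).
Bianca in UTC: 09:00-12:00, 17:30-22:00 (add 6h to convert from UTC-6).
Zubin in UTC: 10:30-13:30, 16:30-19:00, 20:30-22:00 (add 5h to convert from UTC-5).
Luca in UTC: 09:00-12:30, 17:30-22:00 (add 6h to convert from UTC-6).
Viktor in UTC: 09:30-12:00, 15:30-19:00, 20:30-22:00 (add 4h to convert from UTC-4).
Priya ∩ Oona: 10:30-13:00, 15:30-21:30.
Priya ∩ Oona ∩ Bianca: 10:30-12:00, 17:30-21:30.
Priya ∩ Oona ∩ Bianca ∩ Zubin: 10:30-12:00, 17:30-19:00, 20:30-21:30.
Priya ∩ Oona ∩ Bianca ∩ Zubin ∩ Luca: 10:30-12:00, 17:30-19:00, 20:30-21:30.
Priya ∩ Oona ∩ Bianca ∩ Zubin ∩ Luca ∩ Viktor: 10:30-12:00, 17:30-19:00, 20:30-21:30.
Those are the intersection windows.

10:30-12:00, 17:30-19:00, 20:30-21:30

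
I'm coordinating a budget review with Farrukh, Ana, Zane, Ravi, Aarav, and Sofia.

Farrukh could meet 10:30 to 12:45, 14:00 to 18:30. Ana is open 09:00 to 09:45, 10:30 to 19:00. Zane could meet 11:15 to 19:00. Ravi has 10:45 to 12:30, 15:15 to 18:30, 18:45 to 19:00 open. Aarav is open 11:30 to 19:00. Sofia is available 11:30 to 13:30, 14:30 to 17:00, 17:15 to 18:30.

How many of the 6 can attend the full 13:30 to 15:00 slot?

3

Ana, Zane, and Aarav can make the full 13:30-15:00 slot — that's 3.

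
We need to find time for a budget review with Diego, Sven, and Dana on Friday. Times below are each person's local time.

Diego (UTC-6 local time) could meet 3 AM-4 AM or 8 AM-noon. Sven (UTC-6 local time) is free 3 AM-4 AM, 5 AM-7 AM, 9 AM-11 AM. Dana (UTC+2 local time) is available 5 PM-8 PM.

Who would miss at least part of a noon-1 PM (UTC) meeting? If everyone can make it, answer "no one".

Dana, Diego

Diego in UTC: 09:00-10:00, 14:00-18:00 (add 6h to convert from UTC-6).
Sven in UTC: 09:00-10:00, 11:00-13:00, 15:00-17:00 (add 6h to convert from UTC-6).
Dana in UTC: 15:00-18:00 (subtract 2h to convert from UTC+2).
Diego: not fully free for 12:00-13:00. Sven: free for 12:00-13:00. Dana: not fully free for 12:00-13:00.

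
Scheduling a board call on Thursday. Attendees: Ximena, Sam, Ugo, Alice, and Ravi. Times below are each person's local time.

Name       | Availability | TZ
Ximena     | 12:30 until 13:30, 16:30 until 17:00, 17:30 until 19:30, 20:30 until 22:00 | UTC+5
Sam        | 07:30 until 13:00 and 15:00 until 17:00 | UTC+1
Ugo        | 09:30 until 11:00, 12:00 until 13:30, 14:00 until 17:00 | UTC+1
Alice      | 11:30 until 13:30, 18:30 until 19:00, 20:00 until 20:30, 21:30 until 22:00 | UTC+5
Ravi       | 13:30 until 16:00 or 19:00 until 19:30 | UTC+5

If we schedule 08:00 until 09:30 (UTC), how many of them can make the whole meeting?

1

Ximena in UTC: 07:30-08:30, 11:30-12:00, 12:30-14:30, 15:30-17:00 (subtract 5h to convert from UTC+5).
Sam in UTC: 06:30-12:00, 14:00-16:00 (subtract 1h to convert from UTC+1).
Ugo in UTC: 08:30-10:00, 11:00-12:30, 13:00-16:00 (subtract 1h to convert from UTC+1).
Alice in UTC: 06:30-08:30, 13:30-14:00, 15:00-15:30, 16:30-17:00 (subtract 5h to convert from UTC+5).
Ravi in UTC: 08:30-11:00, 14:00-14:30 (subtract 5h to convert from UTC+5).
Sam can make the full 08:00-09:30 slot — that's 1.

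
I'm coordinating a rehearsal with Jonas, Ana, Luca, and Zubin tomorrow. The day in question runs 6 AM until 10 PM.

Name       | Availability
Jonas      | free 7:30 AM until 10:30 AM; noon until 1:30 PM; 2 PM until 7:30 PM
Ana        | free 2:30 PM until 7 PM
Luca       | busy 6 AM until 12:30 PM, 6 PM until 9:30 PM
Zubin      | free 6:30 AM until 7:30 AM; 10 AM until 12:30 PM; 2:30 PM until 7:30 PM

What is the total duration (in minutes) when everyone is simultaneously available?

Jonas free: 07:30-10:30, 12:00-13:30, 14:00-19:30.
Ana free: 14:30-19:00.
Luca free: 12:30-18:00, 21:30-22:00 (invert busy blocks within the working day).
Zubin free: 06:30-07:30, 10:00-12:30, 14:30-19:30.
Jonas ∩ Ana: 14:30-19:00.
Jonas ∩ Ana ∩ Luca: 14:30-18:00.
Jonas ∩ Ana ∩ Luca ∩ Zubin: 14:30-18:00.
Those are the intersection windows.
That's a single block of 210 minutes.

210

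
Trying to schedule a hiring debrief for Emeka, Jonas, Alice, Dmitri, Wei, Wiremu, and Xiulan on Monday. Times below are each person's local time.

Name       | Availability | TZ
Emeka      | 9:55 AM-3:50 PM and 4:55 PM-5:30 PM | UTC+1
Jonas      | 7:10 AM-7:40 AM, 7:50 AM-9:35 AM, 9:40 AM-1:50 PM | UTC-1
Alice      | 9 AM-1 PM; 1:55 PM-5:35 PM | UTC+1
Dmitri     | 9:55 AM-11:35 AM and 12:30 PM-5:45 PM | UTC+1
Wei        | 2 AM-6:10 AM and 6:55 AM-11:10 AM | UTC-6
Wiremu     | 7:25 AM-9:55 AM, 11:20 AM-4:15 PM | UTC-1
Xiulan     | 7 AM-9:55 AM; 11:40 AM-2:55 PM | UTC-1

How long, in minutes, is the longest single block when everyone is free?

Emeka in UTC: 08:55-14:50, 15:55-16:30 (subtract 1h to convert from UTC+1).
Jonas in UTC: 08:10-08:40, 08:50-10:35, 10:40-14:50 (add 1h to convert from UTC-1).
Alice in UTC: 08:00-12:00, 12:55-16:35 (subtract 1h to convert from UTC+1).
Dmitri in UTC: 08:55-10:35, 11:30-16:45 (subtract 1h to convert from UTC+1).
Wei in UTC: 08:00-12:10, 12:55-17:10 (add 6h to convert from UTC-6).
Wiremu in UTC: 08:25-10:55, 12:20-17:15 (add 1h to convert from UTC-1).
Xiulan in UTC: 08:00-10:55, 12:40-15:55 (add 1h to convert from UTC-1).
Emeka ∩ Jonas: 08:55-10:35, 10:40-14:50.
Emeka ∩ Jonas ∩ Alice: 08:55-10:35, 10:40-12:00, 12:55-14:50.
Emeka ∩ Jonas ∩ Alice ∩ Dmitri: 08:55-10:35, 11:30-12:00, 12:55-14:50.
Emeka ∩ Jonas ∩ Alice ∩ Dmitri ∩ Wei: 08:55-10:35, 11:30-12:00, 12:55-14:50.
Emeka ∩ Jonas ∩ Alice ∩ Dmitri ∩ Wei ∩ Wiremu: 08:55-10:35, 12:55-14:50.
Emeka ∩ Jonas ∩ Alice ∩ Dmitri ∩ Wei ∩ Wiremu ∩ Xiulan: 08:55-10:35, 12:55-14:50.
The longest is 12:55-14:50 at 115 minutes.

115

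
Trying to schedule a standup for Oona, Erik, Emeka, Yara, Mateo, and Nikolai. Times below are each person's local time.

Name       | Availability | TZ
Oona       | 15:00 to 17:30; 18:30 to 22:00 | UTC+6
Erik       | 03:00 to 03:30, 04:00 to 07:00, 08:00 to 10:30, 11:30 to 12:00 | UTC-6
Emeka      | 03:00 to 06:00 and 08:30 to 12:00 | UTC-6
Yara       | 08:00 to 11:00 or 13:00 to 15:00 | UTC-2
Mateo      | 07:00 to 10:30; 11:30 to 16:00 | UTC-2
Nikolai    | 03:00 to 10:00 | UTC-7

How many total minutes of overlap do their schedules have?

Oona in UTC: 09:00-11:30, 12:30-16:00 (subtract 6h to convert from UTC+6).
Erik in UTC: 09:00-09:30, 10:00-13:00, 14:00-16:30, 17:30-18:00 (add 6h to convert from UTC-6).
Emeka in UTC: 09:00-12:00, 14:30-18:00 (add 6h to convert from UTC-6).
Yara in UTC: 10:00-13:00, 15:00-17:00 (add 2h to convert from UTC-2).
Mateo in UTC: 09:00-12:30, 13:30-18:00 (add 2h to convert from UTC-2).
Nikolai in UTC: 10:00-17:00 (add 7h to convert from UTC-7).
Oona ∩ Erik: 09:00-09:30, 10:00-11:30, 12:30-13:00, 14:00-16:00.
Oona ∩ Erik ∩ Emeka: 09:00-09:30, 10:00-11:30, 14:30-16:00.
Oona ∩ Erik ∩ Emeka ∩ Yara: 10:00-11:30, 15:00-16:00.
Oona ∩ Erik ∩ Emeka ∩ Yara ∩ Mateo: 10:00-11:30, 15:00-16:00.
Oona ∩ Erik ∩ Emeka ∩ Yara ∩ Mateo ∩ Nikolai: 10:00-11:30, 15:00-16:00.
Summing the common windows: 90 + 60 = 150 minutes.

150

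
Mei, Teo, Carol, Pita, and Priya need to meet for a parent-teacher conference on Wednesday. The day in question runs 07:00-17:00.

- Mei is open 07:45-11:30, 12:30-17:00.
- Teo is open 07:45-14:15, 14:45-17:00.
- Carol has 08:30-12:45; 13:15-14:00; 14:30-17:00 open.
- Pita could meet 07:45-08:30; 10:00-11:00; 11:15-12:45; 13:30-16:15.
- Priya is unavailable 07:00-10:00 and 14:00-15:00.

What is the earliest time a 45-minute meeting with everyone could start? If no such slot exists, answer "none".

Mei free: 07:45-11:30, 12:30-17:00.
Teo free: 07:45-14:15, 14:45-17:00.
Carol free: 08:30-12:45, 13:15-14:00, 14:30-17:00.
Pita free: 07:45-08:30, 10:00-11:00, 11:15-12:45, 13:30-16:15.
Priya free: 10:00-14:00, 15:00-17:00 (invert busy blocks within the working day).
Mei ∩ Teo: 07:45-11:30, 12:30-14:15, 14:45-17:00.
Mei ∩ Teo ∩ Carol: 08:30-11:30, 12:30-12:45, 13:15-14:00, 14:45-17:00.
Mei ∩ Teo ∩ Carol ∩ Pita: 10:00-11:00, 11:15-11:30, 12:30-12:45, 13:30-14:00, 14:45-16:15.
Mei ∩ Teo ∩ Carol ∩ Pita ∩ Priya: 10:00-11:00, 11:15-11:30, 12:30-12:45, 13:30-14:00, 15:00-16:15.
The first common window of at least 45 minutes is 10:00-11:00, so the earliest start is 10:00.

10:00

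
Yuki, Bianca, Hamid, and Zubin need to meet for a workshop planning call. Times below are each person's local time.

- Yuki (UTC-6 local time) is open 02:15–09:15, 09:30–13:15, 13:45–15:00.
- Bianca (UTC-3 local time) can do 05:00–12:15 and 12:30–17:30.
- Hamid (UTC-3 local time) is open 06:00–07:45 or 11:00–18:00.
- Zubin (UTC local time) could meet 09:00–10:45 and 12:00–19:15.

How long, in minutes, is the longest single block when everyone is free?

225

Yuki in UTC: 08:15-15:15, 15:30-19:15, 19:45-21:00 (add 6h to convert from UTC-6).
Bianca in UTC: 08:00-15:15, 15:30-20:30 (add 3h to convert from UTC-3).
Hamid in UTC: 09:00-10:45, 14:00-21:00 (add 3h to convert from UTC-3).
Zubin in UTC: 09:00-10:45, 12:00-19:15.
Yuki ∩ Bianca: 08:15-15:15, 15:30-19:15, 19:45-20:30.
Yuki ∩ Bianca ∩ Hamid: 09:00-10:45, 14:00-15:15, 15:30-19:15, 19:45-20:30.
Yuki ∩ Bianca ∩ Hamid ∩ Zubin: 09:00-10:45, 14:00-15:15, 15:30-19:15.
Those are the intersection windows.
The longest is 15:30-19:15 at 225 minutes.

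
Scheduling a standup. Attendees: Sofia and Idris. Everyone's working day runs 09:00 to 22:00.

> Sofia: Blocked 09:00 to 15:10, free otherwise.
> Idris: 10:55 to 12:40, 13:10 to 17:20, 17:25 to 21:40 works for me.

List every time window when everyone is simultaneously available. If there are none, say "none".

15:10-17:20, 17:25-21:40

Sofia free: 15:10-22:00 (invert busy blocks within the working day).
Idris free: 10:55-12:40, 13:10-17:20, 17:25-21:40.
Sofia ∩ Idris: 15:10-17:20, 17:25-21:40.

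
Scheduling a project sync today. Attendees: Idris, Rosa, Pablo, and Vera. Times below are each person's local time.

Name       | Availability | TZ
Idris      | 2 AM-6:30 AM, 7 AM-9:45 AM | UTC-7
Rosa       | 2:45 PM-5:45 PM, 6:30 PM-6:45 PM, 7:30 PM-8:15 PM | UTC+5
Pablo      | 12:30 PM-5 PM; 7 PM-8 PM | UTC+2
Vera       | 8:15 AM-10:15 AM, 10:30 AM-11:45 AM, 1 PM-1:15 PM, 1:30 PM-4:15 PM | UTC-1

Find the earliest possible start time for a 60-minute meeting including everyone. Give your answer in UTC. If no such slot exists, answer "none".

Idris in UTC: 09:00-13:30, 14:00-16:45 (add 7h to convert from UTC-7).
Rosa in UTC: 09:45-12:45, 13:30-13:45, 14:30-15:15 (subtract 5h to convert from UTC+5).
Pablo in UTC: 10:30-15:00, 17:00-18:00 (subtract 2h to convert from UTC+2).
Vera in UTC: 09:15-11:15, 11:30-12:45, 14:00-14:15, 14:30-17:15 (add 1h to convert from UTC-1).
Idris ∩ Rosa: 09:45-12:45, 14:30-15:15.
Idris ∩ Rosa ∩ Pablo: 10:30-12:45, 14:30-15:00.
Idris ∩ Rosa ∩ Pablo ∩ Vera: 10:30-11:15, 11:30-12:45, 14:30-15:00.
Those are the intersection windows.
The first common window of at least 60 minutes is 11:30-12:45, so the earliest start is 11:30.

11:30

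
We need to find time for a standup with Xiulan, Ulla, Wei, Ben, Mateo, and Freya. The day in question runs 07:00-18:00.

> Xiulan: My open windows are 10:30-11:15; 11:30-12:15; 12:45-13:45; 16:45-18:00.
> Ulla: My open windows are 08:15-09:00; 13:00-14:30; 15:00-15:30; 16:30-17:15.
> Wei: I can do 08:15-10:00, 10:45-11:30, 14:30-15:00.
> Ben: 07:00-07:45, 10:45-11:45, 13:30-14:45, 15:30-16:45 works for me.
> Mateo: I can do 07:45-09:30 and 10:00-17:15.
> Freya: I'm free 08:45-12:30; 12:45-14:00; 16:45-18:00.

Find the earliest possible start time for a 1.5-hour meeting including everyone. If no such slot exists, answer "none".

Xiulan ∩ Ulla: 13:00-13:45, 16:45-17:15.
Xiulan ∩ Ulla ∩ Wei: ∅.
Xiulan ∩ Ulla ∩ Wei ∩ Ben: ∅.
Xiulan ∩ Ulla ∩ Wei ∩ Ben ∩ Mateo: ∅.
Xiulan ∩ Ulla ∩ Wei ∩ Ben ∩ Mateo ∩ Freya: ∅.
There is no time when everyone is free.
No common window is at least 90 minutes long.

none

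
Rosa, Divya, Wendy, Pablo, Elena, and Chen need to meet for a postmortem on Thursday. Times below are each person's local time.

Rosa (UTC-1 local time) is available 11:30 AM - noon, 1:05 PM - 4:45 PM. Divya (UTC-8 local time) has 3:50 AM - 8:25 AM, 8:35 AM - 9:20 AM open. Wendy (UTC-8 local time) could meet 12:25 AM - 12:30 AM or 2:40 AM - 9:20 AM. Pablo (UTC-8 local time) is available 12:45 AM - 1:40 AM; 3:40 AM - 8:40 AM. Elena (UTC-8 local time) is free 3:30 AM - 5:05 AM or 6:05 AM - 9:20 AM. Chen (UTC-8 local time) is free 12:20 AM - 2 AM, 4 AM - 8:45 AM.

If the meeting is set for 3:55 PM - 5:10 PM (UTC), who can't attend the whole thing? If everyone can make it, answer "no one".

Chen, Divya, Pablo

Rosa in UTC: 12:30-13:00, 14:05-17:45 (add 1h to convert from UTC-1).
Divya in UTC: 11:50-16:25, 16:35-17:20 (add 8h to convert from UTC-8).
Wendy in UTC: 08:25-08:30, 10:40-17:20 (add 8h to convert from UTC-8).
Pablo in UTC: 08:45-09:40, 11:40-16:40 (add 8h to convert from UTC-8).
Elena in UTC: 11:30-13:05, 14:05-17:20 (add 8h to convert from UTC-8).
Chen in UTC: 08:20-10:00, 12:00-16:45 (add 8h to convert from UTC-8).
Rosa: free for 15:55-17:10. Divya: not fully free for 15:55-17:10. Wendy: free for 15:55-17:10. Pablo: not fully free for 15:55-17:10. Elena: free for 15:55-17:10. Chen: not fully free for 15:55-17:10.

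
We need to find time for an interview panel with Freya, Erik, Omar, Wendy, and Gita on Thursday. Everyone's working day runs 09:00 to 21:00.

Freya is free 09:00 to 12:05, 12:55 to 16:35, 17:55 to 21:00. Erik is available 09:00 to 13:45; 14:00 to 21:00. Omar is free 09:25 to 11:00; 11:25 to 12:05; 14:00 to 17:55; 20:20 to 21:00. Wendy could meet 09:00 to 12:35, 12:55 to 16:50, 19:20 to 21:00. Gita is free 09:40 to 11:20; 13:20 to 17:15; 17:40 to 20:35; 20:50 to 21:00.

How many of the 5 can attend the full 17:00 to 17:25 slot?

Erik and Omar can make the full 17:00-17:25 slot — that's 2.

2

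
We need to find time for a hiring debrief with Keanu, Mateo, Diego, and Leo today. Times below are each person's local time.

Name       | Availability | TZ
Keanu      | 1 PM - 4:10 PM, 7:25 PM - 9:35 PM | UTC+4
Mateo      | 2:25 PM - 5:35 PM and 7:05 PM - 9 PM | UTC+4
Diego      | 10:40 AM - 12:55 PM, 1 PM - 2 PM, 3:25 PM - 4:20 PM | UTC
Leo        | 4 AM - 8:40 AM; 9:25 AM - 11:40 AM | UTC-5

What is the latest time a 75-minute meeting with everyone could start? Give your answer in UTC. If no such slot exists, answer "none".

Keanu in UTC: 09:00-12:10, 15:25-17:35 (subtract 4h to convert from UTC+4).
Mateo in UTC: 10:25-13:35, 15:05-17:00 (subtract 4h to convert from UTC+4).
Diego in UTC: 10:40-12:55, 13:00-14:00, 15:25-16:20.
Leo in UTC: 09:00-13:40, 14:25-16:40 (add 5h to convert from UTC-5).
Keanu ∩ Mateo: 10:25-12:10, 15:25-17:00.
Keanu ∩ Mateo ∩ Diego: 10:40-12:10, 15:25-16:20.
Keanu ∩ Mateo ∩ Diego ∩ Leo: 10:40-12:10, 15:25-16:20.
So the common availability across everyone is 10:40-12:10, 15:25-16:20.
The last common window of at least 75 minutes is 10:40-12:10; a 75-minute meeting can start as late as 10:55 and still end by 12:10.

10:55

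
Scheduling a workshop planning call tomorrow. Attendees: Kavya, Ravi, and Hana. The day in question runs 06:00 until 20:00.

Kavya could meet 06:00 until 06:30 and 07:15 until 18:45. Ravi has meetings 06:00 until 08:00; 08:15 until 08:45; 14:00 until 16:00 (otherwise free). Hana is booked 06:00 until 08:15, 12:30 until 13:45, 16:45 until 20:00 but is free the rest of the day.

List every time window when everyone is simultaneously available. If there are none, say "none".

08:45-12:30, 13:45-14:00, 16:00-16:45

Kavya free: 06:00-06:30, 07:15-18:45.
Ravi free: 08:00-08:15, 08:45-14:00, 16:00-20:00 (invert busy blocks within the working day).
Hana free: 08:15-12:30, 13:45-16:45 (invert busy blocks within the working day).
Kavya ∩ Ravi: 08:00-08:15, 08:45-14:00, 16:00-18:45.
Kavya ∩ Ravi ∩ Hana: 08:45-12:30, 13:45-14:00, 16:00-16:45.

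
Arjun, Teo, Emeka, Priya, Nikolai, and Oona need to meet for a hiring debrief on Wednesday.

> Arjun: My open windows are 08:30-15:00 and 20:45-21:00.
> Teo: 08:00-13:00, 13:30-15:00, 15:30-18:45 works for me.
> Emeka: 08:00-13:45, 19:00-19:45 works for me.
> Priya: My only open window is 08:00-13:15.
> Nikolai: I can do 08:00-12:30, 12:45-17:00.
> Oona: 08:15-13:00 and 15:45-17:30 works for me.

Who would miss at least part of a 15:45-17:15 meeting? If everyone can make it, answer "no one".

Arjun: not fully free for 15:45-17:15. Teo: free for 15:45-17:15. Emeka: not fully free for 15:45-17:15. Priya: not fully free for 15:45-17:15. Nikolai: not fully free for 15:45-17:15. Oona: free for 15:45-17:15.

Arjun, Emeka, Nikolai, Priya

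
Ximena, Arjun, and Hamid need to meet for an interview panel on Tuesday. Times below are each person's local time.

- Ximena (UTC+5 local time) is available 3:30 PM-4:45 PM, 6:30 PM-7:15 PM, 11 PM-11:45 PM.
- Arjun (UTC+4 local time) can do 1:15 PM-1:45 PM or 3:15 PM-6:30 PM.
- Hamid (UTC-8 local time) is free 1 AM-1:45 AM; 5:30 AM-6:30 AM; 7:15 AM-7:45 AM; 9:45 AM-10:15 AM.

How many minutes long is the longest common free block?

45

Ximena in UTC: 10:30-11:45, 13:30-14:15, 18:00-18:45 (subtract 5h to convert from UTC+5).
Arjun in UTC: 09:15-09:45, 11:15-14:30 (subtract 4h to convert from UTC+4).
Hamid in UTC: 09:00-09:45, 13:30-14:30, 15:15-15:45, 17:45-18:15 (add 8h to convert from UTC-8).
Ximena ∩ Arjun: 11:15-11:45, 13:30-14:15.
Ximena ∩ Arjun ∩ Hamid: 13:30-14:15.
The longest is 13:30-14:15 at 45 minutes.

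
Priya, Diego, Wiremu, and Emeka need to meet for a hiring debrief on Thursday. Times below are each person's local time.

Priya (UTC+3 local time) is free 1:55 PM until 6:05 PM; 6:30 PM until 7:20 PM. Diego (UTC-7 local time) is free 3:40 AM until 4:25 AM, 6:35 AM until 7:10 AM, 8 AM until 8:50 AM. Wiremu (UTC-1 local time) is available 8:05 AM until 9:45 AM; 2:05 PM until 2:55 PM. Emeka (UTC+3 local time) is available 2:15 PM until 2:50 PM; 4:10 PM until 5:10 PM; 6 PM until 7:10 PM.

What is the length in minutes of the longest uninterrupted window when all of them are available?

20

Priya in UTC: 10:55-15:05, 15:30-16:20 (subtract 3h to convert from UTC+3).
Diego in UTC: 10:40-11:25, 13:35-14:10, 15:00-15:50 (add 7h to convert from UTC-7).
Wiremu in UTC: 09:05-10:45, 15:05-15:55 (add 1h to convert from UTC-1).
Emeka in UTC: 11:15-11:50, 13:10-14:10, 15:00-16:10 (subtract 3h to convert from UTC+3).
Priya ∩ Diego: 10:55-11:25, 13:35-14:10, 15:00-15:05, 15:30-15:50.
Priya ∩ Diego ∩ Wiremu: 15:30-15:50.
Priya ∩ Diego ∩ Wiremu ∩ Emeka: 15:30-15:50.
The longest is 15:30-15:50 at 20 minutes.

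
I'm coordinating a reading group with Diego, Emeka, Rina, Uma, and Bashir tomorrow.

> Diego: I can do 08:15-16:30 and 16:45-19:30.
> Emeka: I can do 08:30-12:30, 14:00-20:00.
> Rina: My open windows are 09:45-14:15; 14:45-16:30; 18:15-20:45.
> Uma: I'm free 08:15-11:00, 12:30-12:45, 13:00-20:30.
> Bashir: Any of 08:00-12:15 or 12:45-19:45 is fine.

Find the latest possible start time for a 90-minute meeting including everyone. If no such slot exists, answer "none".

Diego ∩ Emeka: 08:30-12:30, 14:00-16:30, 16:45-19:30.
Diego ∩ Emeka ∩ Rina: 09:45-12:30, 14:00-14:15, 14:45-16:30, 18:15-19:30.
Diego ∩ Emeka ∩ Rina ∩ Uma: 09:45-11:00, 14:00-14:15, 14:45-16:30, 18:15-19:30.
Diego ∩ Emeka ∩ Rina ∩ Uma ∩ Bashir: 09:45-11:00, 14:00-14:15, 14:45-16:30, 18:15-19:30.
Those are the intersection windows.
The last common window of at least 90 minutes is 14:45-16:30; a 90-minute meeting can start as late as 15:00 and still end by 16:30.

15:00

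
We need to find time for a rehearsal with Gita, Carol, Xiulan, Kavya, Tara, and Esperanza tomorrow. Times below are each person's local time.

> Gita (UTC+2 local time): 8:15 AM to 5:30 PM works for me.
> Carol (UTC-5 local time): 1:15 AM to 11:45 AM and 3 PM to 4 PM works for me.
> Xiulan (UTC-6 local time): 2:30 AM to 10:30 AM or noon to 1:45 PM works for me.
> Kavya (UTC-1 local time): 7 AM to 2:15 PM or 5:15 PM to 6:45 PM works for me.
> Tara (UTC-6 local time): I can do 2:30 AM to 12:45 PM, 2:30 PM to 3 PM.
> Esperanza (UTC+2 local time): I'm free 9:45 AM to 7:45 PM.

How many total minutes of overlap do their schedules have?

405

Gita in UTC: 06:15-15:30 (subtract 2h to convert from UTC+2).
Carol in UTC: 06:15-16:45, 20:00-21:00 (add 5h to convert from UTC-5).
Xiulan in UTC: 08:30-16:30, 18:00-19:45 (add 6h to convert from UTC-6).
Kavya in UTC: 08:00-15:15, 18:15-19:45 (add 1h to convert from UTC-1).
Tara in UTC: 08:30-18:45, 20:30-21:00 (add 6h to convert from UTC-6).
Esperanza in UTC: 07:45-17:45 (subtract 2h to convert from UTC+2).
Gita ∩ Carol: 06:15-15:30.
Gita ∩ Carol ∩ Xiulan: 08:30-15:30.
Gita ∩ Carol ∩ Xiulan ∩ Kavya: 08:30-15:15.
Gita ∩ Carol ∩ Xiulan ∩ Kavya ∩ Tara: 08:30-15:15.
Gita ∩ Carol ∩ Xiulan ∩ Kavya ∩ Tara ∩ Esperanza: 08:30-15:15.
That's a single block of 405 minutes.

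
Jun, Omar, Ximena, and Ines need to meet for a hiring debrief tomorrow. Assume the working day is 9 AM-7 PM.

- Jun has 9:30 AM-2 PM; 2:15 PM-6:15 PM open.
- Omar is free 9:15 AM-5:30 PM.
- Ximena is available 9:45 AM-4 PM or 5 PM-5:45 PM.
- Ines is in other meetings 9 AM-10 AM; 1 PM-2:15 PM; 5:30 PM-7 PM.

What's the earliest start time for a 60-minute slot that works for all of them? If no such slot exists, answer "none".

10:00

Jun free: 09:30-14:00, 14:15-18:15.
Omar free: 09:15-17:30.
Ximena free: 09:45-16:00, 17:00-17:45.
Ines free: 10:00-13:00, 14:15-17:30 (invert busy blocks within the working day).
Jun ∩ Omar: 09:30-14:00, 14:15-17:30.
Jun ∩ Omar ∩ Ximena: 09:45-14:00, 14:15-16:00, 17:00-17:30.
Jun ∩ Omar ∩ Ximena ∩ Ines: 10:00-13:00, 14:15-16:00, 17:00-17:30.
Those are the intersection windows.
The first common window of at least 60 minutes is 10:00-13:00, so the earliest start is 10:00.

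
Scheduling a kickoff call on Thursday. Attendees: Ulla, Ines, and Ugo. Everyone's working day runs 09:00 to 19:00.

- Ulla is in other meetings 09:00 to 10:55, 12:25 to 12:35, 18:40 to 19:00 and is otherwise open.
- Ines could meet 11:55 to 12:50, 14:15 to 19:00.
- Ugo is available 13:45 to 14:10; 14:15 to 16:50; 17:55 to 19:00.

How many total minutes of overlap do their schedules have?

Ulla free: 10:55-12:25, 12:35-18:40 (invert busy blocks within the working day).
Ines free: 11:55-12:50, 14:15-19:00.
Ugo free: 13:45-14:10, 14:15-16:50, 17:55-19:00.
Ulla ∩ Ines: 11:55-12:25, 12:35-12:50, 14:15-18:40.
Ulla ∩ Ines ∩ Ugo: 14:15-16:50, 17:55-18:40.
Those are the intersection windows.
Summing the common windows: 155 + 45 = 200 minutes.

200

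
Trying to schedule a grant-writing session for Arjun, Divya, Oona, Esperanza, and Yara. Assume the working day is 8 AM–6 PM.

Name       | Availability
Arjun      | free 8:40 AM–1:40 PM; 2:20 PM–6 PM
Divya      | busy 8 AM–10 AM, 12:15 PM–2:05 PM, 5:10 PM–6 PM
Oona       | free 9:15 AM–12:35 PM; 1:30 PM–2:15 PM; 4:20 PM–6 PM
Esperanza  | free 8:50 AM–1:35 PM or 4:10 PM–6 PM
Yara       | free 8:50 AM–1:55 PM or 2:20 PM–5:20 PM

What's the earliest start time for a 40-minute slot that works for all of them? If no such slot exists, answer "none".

10:00

Arjun free: 08:40-13:40, 14:20-18:00.
Divya free: 10:00-12:15, 14:05-17:10 (invert busy blocks within the working day).
Oona free: 09:15-12:35, 13:30-14:15, 16:20-18:00.
Esperanza free: 08:50-13:35, 16:10-18:00.
Yara free: 08:50-13:55, 14:20-17:20.
Arjun ∩ Divya: 10:00-12:15, 14:20-17:10.
Arjun ∩ Divya ∩ Oona: 10:00-12:15, 16:20-17:10.
Arjun ∩ Divya ∩ Oona ∩ Esperanza: 10:00-12:15, 16:20-17:10.
Arjun ∩ Divya ∩ Oona ∩ Esperanza ∩ Yara: 10:00-12:15, 16:20-17:10.
The first common window of at least 40 minutes is 10:00-12:15, so the earliest start is 10:00.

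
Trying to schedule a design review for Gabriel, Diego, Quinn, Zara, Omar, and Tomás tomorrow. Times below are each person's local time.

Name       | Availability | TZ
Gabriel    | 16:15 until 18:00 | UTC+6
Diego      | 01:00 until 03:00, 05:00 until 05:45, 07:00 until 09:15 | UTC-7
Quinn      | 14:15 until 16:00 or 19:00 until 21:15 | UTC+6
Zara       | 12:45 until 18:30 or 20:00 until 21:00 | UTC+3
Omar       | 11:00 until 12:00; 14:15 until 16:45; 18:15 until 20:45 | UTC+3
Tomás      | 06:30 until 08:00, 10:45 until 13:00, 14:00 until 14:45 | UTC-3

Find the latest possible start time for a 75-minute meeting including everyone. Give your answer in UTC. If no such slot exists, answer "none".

none

Gabriel in UTC: 10:15-12:00 (subtract 6h to convert from UTC+6).
Diego in UTC: 08:00-10:00, 12:00-12:45, 14:00-16:15 (add 7h to convert from UTC-7).
Quinn in UTC: 08:15-10:00, 13:00-15:15 (subtract 6h to convert from UTC+6).
Zara in UTC: 09:45-15:30, 17:00-18:00 (subtract 3h to convert from UTC+3).
Omar in UTC: 08:00-09:00, 11:15-13:45, 15:15-17:45 (subtract 3h to convert from UTC+3).
Tomás in UTC: 09:30-11:00, 13:45-16:00, 17:00-17:45 (add 3h to convert from UTC-3).
Gabriel ∩ Diego: ∅.
Gabriel ∩ Diego ∩ Quinn: ∅.
Gabriel ∩ Diego ∩ Quinn ∩ Zara: ∅.
Gabriel ∩ Diego ∩ Quinn ∩ Zara ∩ Omar: ∅.
Gabriel ∩ Diego ∩ Quinn ∩ Zara ∩ Omar ∩ Tomás: ∅.
There is no time when everyone is free.
No common window is at least 75 minutes long.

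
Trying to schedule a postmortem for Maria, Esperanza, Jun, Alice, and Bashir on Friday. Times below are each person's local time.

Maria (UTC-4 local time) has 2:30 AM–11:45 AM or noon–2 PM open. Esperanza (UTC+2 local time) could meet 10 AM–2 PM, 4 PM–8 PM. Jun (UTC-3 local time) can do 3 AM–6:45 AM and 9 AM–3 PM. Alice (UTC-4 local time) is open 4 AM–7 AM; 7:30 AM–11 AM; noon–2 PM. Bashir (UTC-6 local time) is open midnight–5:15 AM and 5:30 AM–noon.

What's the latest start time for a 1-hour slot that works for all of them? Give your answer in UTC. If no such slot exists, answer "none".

17:00

Maria in UTC: 06:30-15:45, 16:00-18:00 (add 4h to convert from UTC-4).
Esperanza in UTC: 08:00-12:00, 14:00-18:00 (subtract 2h to convert from UTC+2).
Jun in UTC: 06:00-09:45, 12:00-18:00 (add 3h to convert from UTC-3).
Alice in UTC: 08:00-11:00, 11:30-15:00, 16:00-18:00 (add 4h to convert from UTC-4).
Bashir in UTC: 06:00-11:15, 11:30-18:00 (add 6h to convert from UTC-6).
Maria ∩ Esperanza: 08:00-12:00, 14:00-15:45, 16:00-18:00.
Maria ∩ Esperanza ∩ Jun: 08:00-09:45, 14:00-15:45, 16:00-18:00.
Maria ∩ Esperanza ∩ Jun ∩ Alice: 08:00-09:45, 14:00-15:00, 16:00-18:00.
Maria ∩ Esperanza ∩ Jun ∩ Alice ∩ Bashir: 08:00-09:45, 14:00-15:00, 16:00-18:00.
The last common window of at least 60 minutes is 16:00-18:00; a 60-minute meeting can start as late as 17:00 and still end by 18:00.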